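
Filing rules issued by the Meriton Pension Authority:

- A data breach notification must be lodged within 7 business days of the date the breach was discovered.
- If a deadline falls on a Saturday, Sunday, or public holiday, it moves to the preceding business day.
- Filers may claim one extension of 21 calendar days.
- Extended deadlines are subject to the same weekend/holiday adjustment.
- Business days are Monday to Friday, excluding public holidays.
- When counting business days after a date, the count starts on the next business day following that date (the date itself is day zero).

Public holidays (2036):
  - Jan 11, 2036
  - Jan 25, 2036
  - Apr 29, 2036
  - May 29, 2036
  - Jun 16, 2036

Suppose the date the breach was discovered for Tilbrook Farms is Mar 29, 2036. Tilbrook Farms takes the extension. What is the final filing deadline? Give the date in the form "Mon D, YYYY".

Counting 7 business days after Mar 29, 2036 (skipping weekends and listed holidays) reaches Apr 8, 2036.
Apr 8, 2036 is a Tuesday and not a listed holiday, so it stands.
With the 21-day extension, Apr 8, 2036 becomes Apr 29, 2036.
Apr 29, 2036 falls on a listed holiday. Rolling to the preceding business day gives Apr 28, 2036, a Monday.
The final due date is Apr 28, 2036.

Apr 28, 2036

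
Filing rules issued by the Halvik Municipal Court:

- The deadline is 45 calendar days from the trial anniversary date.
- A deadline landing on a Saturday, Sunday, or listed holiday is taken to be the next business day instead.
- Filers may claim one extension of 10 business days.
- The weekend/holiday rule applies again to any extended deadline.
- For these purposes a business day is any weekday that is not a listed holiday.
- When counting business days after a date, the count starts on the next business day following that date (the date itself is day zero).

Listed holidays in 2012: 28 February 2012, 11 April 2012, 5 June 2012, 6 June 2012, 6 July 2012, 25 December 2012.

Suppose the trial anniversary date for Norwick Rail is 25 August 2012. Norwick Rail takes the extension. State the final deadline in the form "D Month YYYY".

Adding 45 calendar days to 25 August 2012 gives 9 October 2012.
9 October 2012 (Tuesday) is already a business day.
The 10-business-day extension runs from 9 October 2012 to 23 October 2012.
23 October 2012 (Tuesday) is already a business day.
The final due date is 23 October 2012.

23 October 2012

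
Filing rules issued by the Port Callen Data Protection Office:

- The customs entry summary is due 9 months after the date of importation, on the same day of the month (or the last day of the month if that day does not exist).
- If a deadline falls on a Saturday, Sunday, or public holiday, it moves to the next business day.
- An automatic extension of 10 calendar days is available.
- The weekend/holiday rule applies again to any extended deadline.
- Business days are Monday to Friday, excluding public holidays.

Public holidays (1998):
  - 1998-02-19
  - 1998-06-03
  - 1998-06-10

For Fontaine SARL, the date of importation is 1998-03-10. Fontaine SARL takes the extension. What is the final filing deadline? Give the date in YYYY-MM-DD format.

9 months from 1998-03-10 is 1998-12-10.
1998-12-10 is a Thursday and not a listed holiday, so it stands.
The 10-calendar-day extension moves the deadline from 1998-12-10 to 1998-12-20.
1998-12-20 falls on a Sunday. Rolling to the next business day gives 1998-12-21, a Monday.
Deadline: 1998-12-21.

1998-12-21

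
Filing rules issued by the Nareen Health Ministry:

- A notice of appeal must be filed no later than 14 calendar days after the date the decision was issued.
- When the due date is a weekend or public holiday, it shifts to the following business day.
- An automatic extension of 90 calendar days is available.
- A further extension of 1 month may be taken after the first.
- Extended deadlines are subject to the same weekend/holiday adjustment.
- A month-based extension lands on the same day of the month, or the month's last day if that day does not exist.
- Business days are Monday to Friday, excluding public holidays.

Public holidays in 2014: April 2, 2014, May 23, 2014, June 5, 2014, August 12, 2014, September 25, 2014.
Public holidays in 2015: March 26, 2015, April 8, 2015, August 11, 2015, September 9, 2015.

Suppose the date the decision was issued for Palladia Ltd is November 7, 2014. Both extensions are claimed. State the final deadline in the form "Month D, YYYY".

March 19, 2015

From November 7, 2014, 14 calendar days later is November 21, 2014.
November 21, 2014 falls on a Friday, which is a business day, so no adjustment is needed.
Applying the 90-calendar-day extension: November 21, 2014 + 90 days = February 19, 2015.
February 19, 2015 is a Thursday and not a listed holiday, so it stands.
The 1 month extension carries February 19, 2015 to March 19, 2015.
March 19, 2015 is a Thursday and not a listed holiday, so it stands.
Final deadline: March 19, 2015.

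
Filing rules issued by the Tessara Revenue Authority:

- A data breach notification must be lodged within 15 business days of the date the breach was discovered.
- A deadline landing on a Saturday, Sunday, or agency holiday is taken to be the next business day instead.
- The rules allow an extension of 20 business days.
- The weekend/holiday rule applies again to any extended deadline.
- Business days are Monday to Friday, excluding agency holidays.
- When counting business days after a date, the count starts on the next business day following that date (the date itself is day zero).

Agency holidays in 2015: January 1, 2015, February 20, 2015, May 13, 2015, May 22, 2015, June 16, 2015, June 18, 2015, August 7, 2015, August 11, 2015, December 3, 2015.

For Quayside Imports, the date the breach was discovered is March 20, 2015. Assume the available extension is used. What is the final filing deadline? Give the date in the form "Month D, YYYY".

Starting the day after March 20, 2015 and counting 15 business days lands on April 10, 2015.
April 10, 2015 (Friday) is already a business day.
Counting 20 further business days from April 10, 2015 reaches May 8, 2015.
May 8, 2015 is a Friday and not a listed holiday, so it stands.
The final due date is May 8, 2015.

May 8, 2015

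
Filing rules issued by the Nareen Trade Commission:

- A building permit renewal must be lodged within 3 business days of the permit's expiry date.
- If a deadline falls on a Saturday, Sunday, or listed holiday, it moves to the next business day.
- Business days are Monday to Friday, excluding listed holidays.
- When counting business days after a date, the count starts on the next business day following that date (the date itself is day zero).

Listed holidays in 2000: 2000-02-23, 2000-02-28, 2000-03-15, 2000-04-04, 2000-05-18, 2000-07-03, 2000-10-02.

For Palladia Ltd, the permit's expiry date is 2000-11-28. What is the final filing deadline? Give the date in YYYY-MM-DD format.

2000-12-01

Starting the day after 2000-11-28 and counting 3 business days lands on 2000-12-01.
2000-12-01 falls on a Friday, which is a business day, so no adjustment is needed.
The final due date is 2000-12-01.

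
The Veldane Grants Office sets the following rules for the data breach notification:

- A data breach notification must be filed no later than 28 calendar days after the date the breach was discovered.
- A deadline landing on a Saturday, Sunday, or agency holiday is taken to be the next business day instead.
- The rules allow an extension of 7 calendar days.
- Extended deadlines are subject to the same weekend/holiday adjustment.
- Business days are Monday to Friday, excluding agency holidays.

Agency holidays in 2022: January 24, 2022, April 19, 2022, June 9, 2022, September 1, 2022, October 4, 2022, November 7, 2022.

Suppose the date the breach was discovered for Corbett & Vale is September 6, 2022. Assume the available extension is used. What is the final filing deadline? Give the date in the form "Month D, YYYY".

October 12, 2022

28 calendar days after September 6, 2022 is October 4, 2022.
October 4, 2022 is a listed holiday, so it moves to the next business day, October 5, 2022 (Wednesday).
The 7-calendar-day extension moves the deadline from October 5, 2022 to October 12, 2022.
October 12, 2022 is a Wednesday and not a listed holiday, so it stands.
So the filing is due October 12, 2022.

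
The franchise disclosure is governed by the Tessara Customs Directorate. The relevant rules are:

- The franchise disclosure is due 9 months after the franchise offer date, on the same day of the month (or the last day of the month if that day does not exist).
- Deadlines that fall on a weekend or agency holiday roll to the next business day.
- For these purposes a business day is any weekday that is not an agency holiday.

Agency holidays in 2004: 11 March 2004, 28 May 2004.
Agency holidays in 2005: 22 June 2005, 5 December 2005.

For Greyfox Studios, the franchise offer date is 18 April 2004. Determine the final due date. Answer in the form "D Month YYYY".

18 January 2005

9 months from 18 April 2004 is 18 January 2005.
Since 18 January 2005 is a Tuesday and not a holiday, the date is unchanged.
The final due date is 18 January 2005.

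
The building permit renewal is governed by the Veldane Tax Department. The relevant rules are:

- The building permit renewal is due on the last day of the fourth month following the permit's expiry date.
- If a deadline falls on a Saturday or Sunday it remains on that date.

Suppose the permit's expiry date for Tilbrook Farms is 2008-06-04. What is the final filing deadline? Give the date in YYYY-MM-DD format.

2008-10-31

The fourth month after 2008-06-04 is October 2008, whose last day is 2008-10-31.
No adjustment is made for weekends or holidays, so 2008-10-31 stands.
The final due date is 2008-10-31.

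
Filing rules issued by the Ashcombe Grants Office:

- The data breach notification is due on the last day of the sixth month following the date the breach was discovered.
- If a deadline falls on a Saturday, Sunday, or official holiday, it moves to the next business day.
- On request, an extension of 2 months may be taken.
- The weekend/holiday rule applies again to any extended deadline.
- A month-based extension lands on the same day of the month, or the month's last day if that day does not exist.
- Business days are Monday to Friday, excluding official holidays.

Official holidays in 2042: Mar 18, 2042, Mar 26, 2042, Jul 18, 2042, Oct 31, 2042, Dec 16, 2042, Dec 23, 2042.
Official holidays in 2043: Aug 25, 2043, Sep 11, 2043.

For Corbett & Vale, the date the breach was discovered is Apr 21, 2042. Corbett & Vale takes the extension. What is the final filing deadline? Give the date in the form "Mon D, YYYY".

The sixth month after Apr 21, 2042 is October 2042, whose last day is Oct 31, 2042.
Because Oct 31, 2042 is a listed holiday, the deadline becomes Nov 3, 2042 (Monday).
Add 2 months to Nov 3, 2042: Jan 3, 2043.
Jan 3, 2043 falls on a Saturday. Rolling to the next business day gives Jan 5, 2043, a Monday.
Final deadline: Jan 5, 2043.

Jan 5, 2043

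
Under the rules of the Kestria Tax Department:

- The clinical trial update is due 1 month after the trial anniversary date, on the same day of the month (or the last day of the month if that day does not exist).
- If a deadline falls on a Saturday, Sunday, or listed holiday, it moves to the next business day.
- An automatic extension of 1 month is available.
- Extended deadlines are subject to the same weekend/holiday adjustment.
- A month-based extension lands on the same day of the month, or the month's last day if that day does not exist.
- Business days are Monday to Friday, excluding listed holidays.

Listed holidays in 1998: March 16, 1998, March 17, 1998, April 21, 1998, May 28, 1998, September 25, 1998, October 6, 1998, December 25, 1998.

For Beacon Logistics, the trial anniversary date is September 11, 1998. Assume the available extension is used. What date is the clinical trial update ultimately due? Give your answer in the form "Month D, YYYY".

1 month from September 11, 1998 is October 11, 1998.
Because October 11, 1998 is a Sunday, the deadline becomes October 12, 1998 (Monday).
Applying the 1 month extension: 1 month after October 12, 1998 is November 12, 1998.
November 12, 1998 falls on a Thursday, which is a business day, so no adjustment is needed.
Deadline: November 12, 1998.

November 12, 1998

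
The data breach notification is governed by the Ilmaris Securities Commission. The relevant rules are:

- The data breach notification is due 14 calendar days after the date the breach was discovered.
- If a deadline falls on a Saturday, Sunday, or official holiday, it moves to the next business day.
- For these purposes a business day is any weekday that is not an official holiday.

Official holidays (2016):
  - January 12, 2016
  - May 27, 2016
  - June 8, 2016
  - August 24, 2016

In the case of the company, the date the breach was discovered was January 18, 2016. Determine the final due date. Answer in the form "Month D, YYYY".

14 calendar days after January 18, 2016 is February 1, 2016.
Since February 1, 2016 is a Monday and not a holiday, the date is unchanged.
So the filing is due February 1, 2016.

February 1, 2016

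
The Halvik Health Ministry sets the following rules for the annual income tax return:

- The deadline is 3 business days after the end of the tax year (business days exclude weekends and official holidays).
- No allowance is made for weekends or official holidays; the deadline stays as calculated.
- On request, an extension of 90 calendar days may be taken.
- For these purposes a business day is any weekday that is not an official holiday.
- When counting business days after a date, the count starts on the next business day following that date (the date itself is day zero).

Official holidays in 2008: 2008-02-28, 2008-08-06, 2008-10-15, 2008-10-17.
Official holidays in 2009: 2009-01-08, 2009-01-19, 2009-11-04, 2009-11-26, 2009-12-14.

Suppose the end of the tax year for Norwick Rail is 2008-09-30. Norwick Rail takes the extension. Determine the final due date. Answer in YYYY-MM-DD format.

2009-01-01

Counting 3 business days after 2008-09-30 (skipping weekends and listed holidays) reaches 2008-10-03.
No adjustment is made for weekends or holidays, so 2008-10-03 stands.
Add the 90 calendar-day extension to 2008-10-03: 2009-01-01.
2009-01-01 falls on a Thursday. The rules make no weekend/holiday allowance, so it remains 2009-01-01.
Final deadline: 2009-01-01.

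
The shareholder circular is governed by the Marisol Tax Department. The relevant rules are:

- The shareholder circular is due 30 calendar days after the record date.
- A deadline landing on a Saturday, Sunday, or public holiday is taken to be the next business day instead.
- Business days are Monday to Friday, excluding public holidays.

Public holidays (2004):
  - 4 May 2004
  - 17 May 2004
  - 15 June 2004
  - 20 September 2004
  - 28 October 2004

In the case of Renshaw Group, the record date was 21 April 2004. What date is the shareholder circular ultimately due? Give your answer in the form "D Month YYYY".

Trigger date 21 April 2004 + 30 calendar days = 21 May 2004.
21 May 2004 is a Friday and not a listed holiday, so it stands.
Deadline: 21 May 2004.

21 May 2004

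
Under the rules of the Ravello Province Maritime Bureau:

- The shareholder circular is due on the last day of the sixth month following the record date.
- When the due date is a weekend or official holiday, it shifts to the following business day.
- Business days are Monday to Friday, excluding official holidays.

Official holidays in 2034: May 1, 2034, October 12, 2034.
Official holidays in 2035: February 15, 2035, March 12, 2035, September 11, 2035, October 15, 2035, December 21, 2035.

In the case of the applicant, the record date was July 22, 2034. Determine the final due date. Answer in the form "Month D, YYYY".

6 months after July 22, 2034 is January 2035; that month ends on January 31, 2035.
January 31, 2035 (Wednesday) is already a business day.
Final deadline: January 31, 2035.

January 31, 2035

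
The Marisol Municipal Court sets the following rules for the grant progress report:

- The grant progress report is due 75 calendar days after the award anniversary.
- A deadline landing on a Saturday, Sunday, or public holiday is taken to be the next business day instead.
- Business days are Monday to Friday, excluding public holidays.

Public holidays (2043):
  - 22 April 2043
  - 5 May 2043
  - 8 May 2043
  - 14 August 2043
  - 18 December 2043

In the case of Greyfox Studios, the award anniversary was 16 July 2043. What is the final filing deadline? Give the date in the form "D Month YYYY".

75 calendar days after 16 July 2043 is 29 September 2043.
Since 29 September 2043 is a Tuesday and not a holiday, the date is unchanged.
Deadline: 29 September 2043.

29 September 2043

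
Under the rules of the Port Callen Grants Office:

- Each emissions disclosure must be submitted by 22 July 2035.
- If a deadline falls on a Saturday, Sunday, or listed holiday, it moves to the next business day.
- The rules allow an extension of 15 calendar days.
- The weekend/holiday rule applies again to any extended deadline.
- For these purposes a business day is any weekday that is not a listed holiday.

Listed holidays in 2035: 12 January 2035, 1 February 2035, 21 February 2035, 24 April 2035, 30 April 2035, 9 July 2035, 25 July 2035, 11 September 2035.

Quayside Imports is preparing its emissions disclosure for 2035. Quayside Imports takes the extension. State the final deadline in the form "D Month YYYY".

7 August 2035

The stated deadline is 22 July 2035.
22 July 2035 is a Sunday, so it moves to the next business day, 23 July 2035 (Monday).
The 15-calendar-day extension moves the deadline from 23 July 2035 to 7 August 2035.
7 August 2035 is a Tuesday and not a listed holiday, so it stands.
Deadline: 7 August 2035.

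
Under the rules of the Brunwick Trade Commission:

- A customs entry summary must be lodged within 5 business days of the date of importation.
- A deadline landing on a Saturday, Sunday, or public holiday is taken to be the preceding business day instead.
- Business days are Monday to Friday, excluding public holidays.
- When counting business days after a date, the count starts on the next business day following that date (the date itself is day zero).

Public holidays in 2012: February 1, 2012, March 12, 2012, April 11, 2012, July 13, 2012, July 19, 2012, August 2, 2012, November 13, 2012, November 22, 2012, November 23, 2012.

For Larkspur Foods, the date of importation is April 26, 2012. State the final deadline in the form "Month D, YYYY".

Starting the day after April 26, 2012 and counting 5 business days lands on May 3, 2012.
May 3, 2012 falls on a Thursday, which is a business day, so no adjustment is needed.
The final due date is May 3, 2012.

May 3, 2012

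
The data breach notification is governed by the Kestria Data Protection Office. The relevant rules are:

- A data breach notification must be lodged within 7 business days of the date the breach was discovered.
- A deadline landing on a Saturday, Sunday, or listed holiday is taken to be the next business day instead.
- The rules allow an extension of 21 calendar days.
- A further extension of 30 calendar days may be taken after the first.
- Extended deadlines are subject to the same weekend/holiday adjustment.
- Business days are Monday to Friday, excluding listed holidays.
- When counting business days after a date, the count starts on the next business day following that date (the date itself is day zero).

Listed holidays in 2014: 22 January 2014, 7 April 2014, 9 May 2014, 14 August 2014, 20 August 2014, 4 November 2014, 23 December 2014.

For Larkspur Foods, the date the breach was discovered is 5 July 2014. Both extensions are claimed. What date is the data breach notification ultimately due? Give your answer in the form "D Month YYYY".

4 September 2014

7 business days after 5 July 2014, excluding weekends and holidays, is 15 July 2014.
15 July 2014 is a Tuesday and not a listed holiday, so it stands.
Add the 21 calendar-day extension to 15 July 2014: 5 August 2014.
5 August 2014 is a Tuesday and not a listed holiday, so it stands.
Applying the 30-calendar-day extension: 5 August 2014 + 30 days = 4 September 2014.
4 September 2014 (Thursday) is already a business day.
The final due date is 4 September 2014.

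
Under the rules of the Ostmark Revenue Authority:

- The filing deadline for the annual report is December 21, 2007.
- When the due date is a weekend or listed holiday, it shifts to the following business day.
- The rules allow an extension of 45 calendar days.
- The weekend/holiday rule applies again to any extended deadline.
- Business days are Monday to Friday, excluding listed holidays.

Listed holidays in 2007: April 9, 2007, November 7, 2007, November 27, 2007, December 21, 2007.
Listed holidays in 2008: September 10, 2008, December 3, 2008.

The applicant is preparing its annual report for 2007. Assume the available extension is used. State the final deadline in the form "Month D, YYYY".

The stated deadline is December 21, 2007.
December 21, 2007 is a listed holiday; the next business day is December 24, 2007 (Monday).
Add the 45 calendar-day extension to December 24, 2007: February 7, 2008.
February 7, 2008 is a Thursday and not a listed holiday, so it stands.
Deadline: February 7, 2008.

February 7, 2008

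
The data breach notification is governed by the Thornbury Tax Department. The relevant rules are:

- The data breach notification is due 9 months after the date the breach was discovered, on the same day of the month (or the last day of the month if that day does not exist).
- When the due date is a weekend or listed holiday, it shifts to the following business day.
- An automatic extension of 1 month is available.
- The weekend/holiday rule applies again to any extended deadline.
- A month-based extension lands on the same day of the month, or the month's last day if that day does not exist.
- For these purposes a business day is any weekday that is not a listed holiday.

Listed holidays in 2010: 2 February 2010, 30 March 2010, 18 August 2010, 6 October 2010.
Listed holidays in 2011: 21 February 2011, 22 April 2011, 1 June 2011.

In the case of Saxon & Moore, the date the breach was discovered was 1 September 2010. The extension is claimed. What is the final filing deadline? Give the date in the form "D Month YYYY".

9 months from 1 September 2010 is 1 June 2011.
1 June 2011 falls on a listed holiday. Rolling to the next business day gives 2 June 2011, a Thursday.
Add 1 month to 2 June 2011: 2 July 2011.
Because 2 July 2011 is a Saturday, the deadline becomes 4 July 2011 (Monday).
Final deadline: 4 July 2011.

4 July 2011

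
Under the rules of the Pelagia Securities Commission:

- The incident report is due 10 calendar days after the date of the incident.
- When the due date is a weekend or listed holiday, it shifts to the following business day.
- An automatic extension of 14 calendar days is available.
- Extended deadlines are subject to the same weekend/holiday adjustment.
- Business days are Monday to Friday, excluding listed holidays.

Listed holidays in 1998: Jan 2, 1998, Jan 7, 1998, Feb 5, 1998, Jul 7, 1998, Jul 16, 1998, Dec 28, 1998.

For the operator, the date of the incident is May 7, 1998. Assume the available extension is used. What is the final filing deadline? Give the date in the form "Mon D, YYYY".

Jun 1, 1998

Trigger date May 7, 1998 + 10 calendar days = May 17, 1998.
May 17, 1998 is a Sunday, so it moves to the next business day, May 18, 1998 (Monday).
Add the 14 calendar-day extension to May 18, 1998: Jun 1, 1998.
Jun 1, 1998 (Monday) is already a business day.
The final due date is Jun 1, 1998.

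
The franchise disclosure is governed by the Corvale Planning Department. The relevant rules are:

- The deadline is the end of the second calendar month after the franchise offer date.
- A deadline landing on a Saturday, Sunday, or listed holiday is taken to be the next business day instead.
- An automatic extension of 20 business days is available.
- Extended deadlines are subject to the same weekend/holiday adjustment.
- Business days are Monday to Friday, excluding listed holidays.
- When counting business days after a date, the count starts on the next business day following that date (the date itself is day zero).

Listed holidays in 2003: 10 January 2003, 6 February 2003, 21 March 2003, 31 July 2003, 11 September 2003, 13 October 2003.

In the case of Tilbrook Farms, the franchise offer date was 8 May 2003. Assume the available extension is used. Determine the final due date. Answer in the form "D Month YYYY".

29 August 2003

2 months after 8 May 2003 falls in July 2003; the last day of that month is 31 July 2003.
31 July 2003 is a listed holiday; the next business day is 1 August 2003 (Friday).
Counting 20 further business days from 1 August 2003 reaches 29 August 2003.
29 August 2003 is a Friday and not a listed holiday, so it stands.
Deadline: 29 August 2003.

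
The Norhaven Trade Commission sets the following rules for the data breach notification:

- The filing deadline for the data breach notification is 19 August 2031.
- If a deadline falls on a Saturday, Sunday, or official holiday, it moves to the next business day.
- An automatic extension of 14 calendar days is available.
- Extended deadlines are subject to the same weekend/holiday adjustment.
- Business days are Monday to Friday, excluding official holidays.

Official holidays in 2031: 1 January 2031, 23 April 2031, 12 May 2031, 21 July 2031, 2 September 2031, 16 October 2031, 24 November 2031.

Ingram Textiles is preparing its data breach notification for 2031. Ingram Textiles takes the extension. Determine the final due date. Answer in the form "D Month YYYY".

The statutory due date is 19 August 2031.
19 August 2031 is a Tuesday and not a listed holiday, so it stands.
Applying the 14-calendar-day extension: 19 August 2031 + 14 days = 2 September 2031.
Because 2 September 2031 is a listed holiday, the deadline becomes 3 September 2031 (Wednesday).
Final deadline: 3 September 2031.

3 September 2031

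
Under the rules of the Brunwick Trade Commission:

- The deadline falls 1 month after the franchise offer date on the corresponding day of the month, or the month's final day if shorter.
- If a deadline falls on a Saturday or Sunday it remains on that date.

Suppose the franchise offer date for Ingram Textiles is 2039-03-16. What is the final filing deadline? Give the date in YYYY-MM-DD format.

2039-04-16

1 month from 2039-03-16 is 2039-04-16.
No adjustment is made for weekends or holidays, so 2039-04-16 stands.
Final deadline: 2039-04-16.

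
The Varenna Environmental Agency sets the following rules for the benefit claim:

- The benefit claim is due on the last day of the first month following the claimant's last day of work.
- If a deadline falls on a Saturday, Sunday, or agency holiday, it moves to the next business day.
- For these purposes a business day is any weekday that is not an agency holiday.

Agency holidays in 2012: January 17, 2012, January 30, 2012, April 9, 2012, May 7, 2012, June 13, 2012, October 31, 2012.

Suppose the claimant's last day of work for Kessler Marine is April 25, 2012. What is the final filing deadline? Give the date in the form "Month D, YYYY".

May 31, 2012

The first month after April 25, 2012 is May 2012, whose last day is May 31, 2012.
Since May 31, 2012 is a Thursday and not a holiday, the date is unchanged.
Deadline: May 31, 2012.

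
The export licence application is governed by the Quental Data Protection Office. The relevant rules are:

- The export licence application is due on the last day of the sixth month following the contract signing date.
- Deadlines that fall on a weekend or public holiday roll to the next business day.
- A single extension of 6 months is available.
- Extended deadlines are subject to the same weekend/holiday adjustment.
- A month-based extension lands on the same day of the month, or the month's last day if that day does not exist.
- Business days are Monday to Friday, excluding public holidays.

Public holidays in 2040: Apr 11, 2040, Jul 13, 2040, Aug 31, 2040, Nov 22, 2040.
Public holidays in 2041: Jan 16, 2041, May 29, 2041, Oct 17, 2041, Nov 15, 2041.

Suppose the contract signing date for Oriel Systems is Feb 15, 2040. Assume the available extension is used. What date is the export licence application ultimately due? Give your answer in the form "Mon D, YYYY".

Mar 4, 2041

The sixth month after Feb 15, 2040 is August 2040, whose last day is Aug 31, 2040.
Aug 31, 2040 is a listed holiday, so it moves to the next business day, Sep 3, 2040 (Monday).
The 6 months extension carries Sep 3, 2040 to Mar 3, 2041.
Mar 3, 2041 is a Sunday; the next business day is Mar 4, 2041 (Monday).
Final deadline: Mar 4, 2041.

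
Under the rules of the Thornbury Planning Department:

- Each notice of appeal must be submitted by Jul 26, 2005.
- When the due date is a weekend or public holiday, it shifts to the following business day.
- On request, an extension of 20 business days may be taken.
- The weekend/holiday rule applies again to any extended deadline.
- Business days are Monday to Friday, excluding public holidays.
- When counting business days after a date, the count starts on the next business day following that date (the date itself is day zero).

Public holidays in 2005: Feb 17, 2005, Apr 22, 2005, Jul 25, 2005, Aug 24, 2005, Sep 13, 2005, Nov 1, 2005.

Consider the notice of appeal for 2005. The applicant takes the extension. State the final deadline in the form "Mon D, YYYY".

Aug 23, 2005

The stated deadline is Jul 26, 2005.
Since Jul 26, 2005 is a Tuesday and not a holiday, the date is unchanged.
Applying the 20-business-day extension: 20 business days after Jul 26, 2005 is Aug 23, 2005.
Aug 23, 2005 is a Tuesday and not a listed holiday, so it stands.
Deadline: Aug 23, 2005.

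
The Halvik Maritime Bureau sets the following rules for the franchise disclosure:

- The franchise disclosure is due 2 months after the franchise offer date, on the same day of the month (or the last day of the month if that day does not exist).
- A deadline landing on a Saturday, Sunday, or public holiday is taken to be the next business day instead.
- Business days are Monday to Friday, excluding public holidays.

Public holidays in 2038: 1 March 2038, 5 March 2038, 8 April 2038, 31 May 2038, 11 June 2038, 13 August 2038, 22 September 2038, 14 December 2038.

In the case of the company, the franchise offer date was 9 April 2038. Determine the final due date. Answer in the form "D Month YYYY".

9 June 2038

2 months after 9 April 2038, on the same day of the month, is 9 June 2038.
9 June 2038 is a Wednesday and not a listed holiday, so it stands.
So the filing is due 9 June 2038.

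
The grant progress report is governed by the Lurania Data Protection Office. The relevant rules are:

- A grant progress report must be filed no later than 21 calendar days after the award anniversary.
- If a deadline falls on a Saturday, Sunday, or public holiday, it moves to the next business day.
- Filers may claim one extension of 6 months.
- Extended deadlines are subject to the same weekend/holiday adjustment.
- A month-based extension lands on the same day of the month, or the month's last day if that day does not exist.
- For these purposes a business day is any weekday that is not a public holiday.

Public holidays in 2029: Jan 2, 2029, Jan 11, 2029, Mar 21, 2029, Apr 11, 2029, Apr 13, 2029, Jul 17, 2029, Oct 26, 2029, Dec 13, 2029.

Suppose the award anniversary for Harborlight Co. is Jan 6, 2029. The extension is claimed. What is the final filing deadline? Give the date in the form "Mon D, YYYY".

Trigger date Jan 6, 2029 + 21 calendar days = Jan 27, 2029.
Jan 27, 2029 falls on a Saturday. Rolling to the next business day gives Jan 29, 2029, a Monday.
Add 6 months to Jan 29, 2029: Jul 29, 2029.
Jul 29, 2029 falls on a Sunday. Rolling to the next business day gives Jul 30, 2029, a Monday.
So the filing is due Jul 30, 2029.

Jul 30, 2029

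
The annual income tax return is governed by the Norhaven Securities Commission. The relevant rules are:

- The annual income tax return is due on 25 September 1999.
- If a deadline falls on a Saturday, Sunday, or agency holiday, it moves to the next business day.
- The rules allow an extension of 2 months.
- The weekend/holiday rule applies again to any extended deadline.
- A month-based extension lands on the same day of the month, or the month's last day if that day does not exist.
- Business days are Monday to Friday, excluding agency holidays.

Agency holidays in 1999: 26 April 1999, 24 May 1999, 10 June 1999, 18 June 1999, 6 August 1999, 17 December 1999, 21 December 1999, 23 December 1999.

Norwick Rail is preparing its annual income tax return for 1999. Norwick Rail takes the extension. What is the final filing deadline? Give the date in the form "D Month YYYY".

29 November 1999

The statutory due date is 25 September 1999.
25 September 1999 is a Saturday; the next business day is 27 September 1999 (Monday).
The 2 months extension carries 27 September 1999 to 27 November 1999.
27 November 1999 is a Saturday; the next business day is 29 November 1999 (Monday).
The final due date is 29 November 1999.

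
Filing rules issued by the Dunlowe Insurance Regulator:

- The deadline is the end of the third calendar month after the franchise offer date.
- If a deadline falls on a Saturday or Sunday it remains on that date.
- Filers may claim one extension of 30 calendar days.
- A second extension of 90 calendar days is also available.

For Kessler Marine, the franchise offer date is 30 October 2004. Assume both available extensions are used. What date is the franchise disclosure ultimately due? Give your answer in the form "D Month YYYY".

3 months after 30 October 2004 falls in January 2005; the last day of that month is 31 January 2005.
No adjustment is made for weekends or holidays, so 31 January 2005 stands.
With the 30-day extension, 31 January 2005 becomes 2 March 2005.
No adjustment is made for weekends or holidays, so 2 March 2005 stands.
With the 90-day extension, 2 March 2005 becomes 31 May 2005.
31 May 2005 is a Tuesday; no weekend or holiday adjustment applies.
So the filing is due 31 May 2005.

31 May 2005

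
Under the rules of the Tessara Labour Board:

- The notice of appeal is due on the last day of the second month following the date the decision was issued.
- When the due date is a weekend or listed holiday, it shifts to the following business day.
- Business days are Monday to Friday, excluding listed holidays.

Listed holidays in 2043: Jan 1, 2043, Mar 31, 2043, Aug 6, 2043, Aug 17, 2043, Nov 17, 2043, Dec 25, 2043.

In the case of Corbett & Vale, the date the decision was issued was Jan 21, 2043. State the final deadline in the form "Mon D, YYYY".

Apr 1, 2043

2 months after Jan 21, 2043 falls in March 2043; the last day of that month is Mar 31, 2043.
Mar 31, 2043 is a listed holiday; the next business day is Apr 1, 2043 (Wednesday).
The final due date is Apr 1, 2043.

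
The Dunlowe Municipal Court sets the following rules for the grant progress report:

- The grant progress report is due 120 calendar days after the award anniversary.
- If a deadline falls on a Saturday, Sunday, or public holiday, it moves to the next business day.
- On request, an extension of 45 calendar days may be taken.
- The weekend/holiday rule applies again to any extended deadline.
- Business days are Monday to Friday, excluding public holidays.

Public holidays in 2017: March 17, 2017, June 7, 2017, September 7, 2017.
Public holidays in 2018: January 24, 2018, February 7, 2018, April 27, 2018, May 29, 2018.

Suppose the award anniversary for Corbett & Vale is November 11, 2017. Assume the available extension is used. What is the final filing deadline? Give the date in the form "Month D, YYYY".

April 26, 2018

120 calendar days after November 11, 2017 is March 11, 2018.
March 11, 2018 falls on a Sunday. Rolling to the next business day gives March 12, 2018, a Monday.
Add the 45 calendar-day extension to March 12, 2018: April 26, 2018.
Since April 26, 2018 is a Thursday and not a holiday, the date is unchanged.
Final deadline: April 26, 2018.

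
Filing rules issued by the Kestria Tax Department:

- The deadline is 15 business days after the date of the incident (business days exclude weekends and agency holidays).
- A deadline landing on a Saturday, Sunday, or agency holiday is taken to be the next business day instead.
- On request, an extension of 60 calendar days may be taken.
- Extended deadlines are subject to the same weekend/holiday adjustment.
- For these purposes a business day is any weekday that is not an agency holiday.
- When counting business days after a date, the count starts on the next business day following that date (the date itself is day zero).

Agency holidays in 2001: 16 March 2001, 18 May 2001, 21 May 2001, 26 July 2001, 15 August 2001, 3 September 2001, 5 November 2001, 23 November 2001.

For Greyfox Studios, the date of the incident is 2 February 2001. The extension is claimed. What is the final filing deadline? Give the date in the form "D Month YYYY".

24 April 2001

15 business days after 2 February 2001, excluding weekends and holidays, is 23 February 2001.
23 February 2001 is a Friday and not a listed holiday, so it stands.
Applying the 60-calendar-day extension: 23 February 2001 + 60 days = 24 April 2001.
24 April 2001 is a Tuesday and not a listed holiday, so it stands.
Deadline: 24 April 2001.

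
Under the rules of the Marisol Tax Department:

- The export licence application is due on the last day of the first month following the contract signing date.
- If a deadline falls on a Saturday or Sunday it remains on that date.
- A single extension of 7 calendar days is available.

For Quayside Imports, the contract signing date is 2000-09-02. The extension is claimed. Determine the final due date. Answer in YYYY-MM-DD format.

1 month after 2000-09-02 is October 2000; that month ends on 2000-10-31.
2000-10-31 falls on a Tuesday. The rules make no weekend/holiday allowance, so it remains 2000-10-31.
Add the 7 calendar-day extension to 2000-10-31: 2000-11-07.
2000-11-07 falls on a Tuesday. The rules make no weekend/holiday allowance, so it remains 2000-11-07.
Deadline: 2000-11-07.

2000-11-07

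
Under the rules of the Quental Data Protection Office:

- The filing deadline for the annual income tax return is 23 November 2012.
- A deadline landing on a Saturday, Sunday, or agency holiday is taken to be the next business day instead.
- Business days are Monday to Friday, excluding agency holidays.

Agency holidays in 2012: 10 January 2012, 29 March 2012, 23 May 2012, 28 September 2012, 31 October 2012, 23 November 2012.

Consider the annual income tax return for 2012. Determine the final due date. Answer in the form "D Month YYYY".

The stated deadline is 23 November 2012.
23 November 2012 is a listed holiday; the next business day is 26 November 2012 (Monday).
Deadline: 26 November 2012.

26 November 2012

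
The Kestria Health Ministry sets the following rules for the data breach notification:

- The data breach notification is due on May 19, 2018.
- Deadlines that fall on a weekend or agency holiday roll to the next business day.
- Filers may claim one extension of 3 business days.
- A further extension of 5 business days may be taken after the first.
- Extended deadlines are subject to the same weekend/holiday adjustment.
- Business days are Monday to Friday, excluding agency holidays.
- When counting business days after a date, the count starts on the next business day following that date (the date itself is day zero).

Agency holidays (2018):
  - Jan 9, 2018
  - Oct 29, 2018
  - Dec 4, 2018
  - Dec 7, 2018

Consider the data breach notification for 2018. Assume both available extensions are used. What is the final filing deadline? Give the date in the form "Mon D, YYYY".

May 31, 2018

The statutory due date is May 19, 2018.
Because May 19, 2018 is a Saturday, the deadline becomes May 21, 2018 (Monday).
Counting 3 further business days from May 21, 2018 reaches May 24, 2018.
May 24, 2018 falls on a Thursday, which is a business day, so no adjustment is needed.
Counting 5 further business days from May 24, 2018 reaches May 31, 2018.
May 31, 2018 is a Thursday and not a listed holiday, so it stands.
Final deadline: May 31, 2018.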